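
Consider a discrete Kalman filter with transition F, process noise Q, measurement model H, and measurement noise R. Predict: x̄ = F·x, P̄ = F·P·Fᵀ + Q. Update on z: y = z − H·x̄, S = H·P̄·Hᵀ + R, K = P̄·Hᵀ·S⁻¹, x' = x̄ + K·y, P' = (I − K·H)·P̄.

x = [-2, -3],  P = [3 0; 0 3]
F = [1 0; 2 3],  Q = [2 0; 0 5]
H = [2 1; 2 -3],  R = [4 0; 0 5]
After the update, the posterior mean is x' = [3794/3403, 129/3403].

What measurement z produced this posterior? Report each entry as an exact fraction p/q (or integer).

x̄ = F·x = [-2, -13]
P̄ = F·P·Fᵀ + Q = [5 6; 6 44]
S = H·P̄·Hᵀ + R = [92 -136; -136 349]
K = P̄·Hᵀ·S⁻¹ = [1124/3403 360/3403; 806/3403 -856/3403]
x' − x̄ = [10600/3403, 44368/3403] = K·y
y = (KᵀK)⁻¹·Kᵀ·(x' − x̄) = [20, -33]
z = y + H·x̄ = [20, -33] + [-17, 35] = [3, 2]

z = [3, 2]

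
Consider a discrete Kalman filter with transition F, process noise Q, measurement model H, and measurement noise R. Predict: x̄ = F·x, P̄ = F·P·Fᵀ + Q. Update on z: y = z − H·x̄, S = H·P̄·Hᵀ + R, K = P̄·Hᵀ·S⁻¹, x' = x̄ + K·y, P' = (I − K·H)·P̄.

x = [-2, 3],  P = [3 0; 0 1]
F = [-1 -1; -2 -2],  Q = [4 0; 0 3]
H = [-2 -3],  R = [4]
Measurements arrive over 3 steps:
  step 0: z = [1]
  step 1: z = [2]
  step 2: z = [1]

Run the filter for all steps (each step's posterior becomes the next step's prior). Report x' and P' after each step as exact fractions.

step 0: x̄ = F·x = [-1, -2]
step 0: P̄ = F·P·Fᵀ + Q = [8 8; 8 19]
step 0: y = z − H·x̄ = [-7]
step 0: S = H·P̄·Hᵀ + R = [303]
step 0: K = P̄·Hᵀ·S⁻¹ = [-40/303; -73/303]
step 0: x' = x̄ + K·y = [-23/303, -95/303]
step 0: P' = (I − K·H)·P̄ = [824/303 -496/303; -496/303 428/303]
step 1: x̄ = F·x = [118/303, 236/303]
step 1: P̄ = F·P·Fᵀ + Q = [1472/303 520/303; 520/303 1949/303]
step 1: y = z − H·x̄ = [1550/303]
step 1: S = H·P̄·Hᵀ + R = [30881/303]
step 1: K = P̄·Hᵀ·S⁻¹ = [-4504/30881; -6887/30881]
step 1: x' = x̄ + K·y = [-11014/30881, -11178/30881]
step 1: P' = (I − K·H)·P̄ = [83072/30881 -49376/30881; -49376/30881 42100/30881]
step 2: x̄ = F·x = [22192/30881, 44384/30881]
step 2: P̄ = F·P·Fᵀ + Q = [149944/30881 52840/30881; 52840/30881 198323/30881]
step 2: y = z − H·x̄ = [208417/30881]
step 2: S = H·P̄·Hᵀ + R = [3142287/30881]
step 2: K = P̄·Hᵀ·S⁻¹ = [-458408/3142287; -700649/3142287]
step 2: x' = x̄ + K·y = [-835672/3142287, -212425/3142287]
step 2: P' = (I − K·H)·P̄ = [8452744/3142287 -5023952/3142287; -5023952/3142287 4283500/3142287]

step 0: x' = [-23/303, -95/303], P' = [824/303 -496/303; -496/303 428/303]
step 1: x' = [-11014/30881, -11178/30881], P' = [83072/30881 -49376/30881; -49376/30881 42100/30881]
step 2: x' = [-835672/3142287, -212425/3142287], P' = [8452744/3142287 -5023952/3142287; -5023952/3142287 4283500/3142287]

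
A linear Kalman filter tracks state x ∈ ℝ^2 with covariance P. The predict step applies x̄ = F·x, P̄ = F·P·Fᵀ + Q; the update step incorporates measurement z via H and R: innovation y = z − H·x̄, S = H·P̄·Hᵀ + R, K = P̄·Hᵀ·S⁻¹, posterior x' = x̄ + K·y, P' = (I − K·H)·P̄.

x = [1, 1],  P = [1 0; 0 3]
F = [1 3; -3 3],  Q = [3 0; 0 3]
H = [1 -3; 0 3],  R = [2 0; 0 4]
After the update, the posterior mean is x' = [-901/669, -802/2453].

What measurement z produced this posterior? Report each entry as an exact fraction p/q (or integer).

z = [-1, -2]

x̄ = F·x = [4, 0]
P̄ = F·P·Fᵀ + Q = [31 24; 24 39]
S = H·P̄·Hᵀ + R = [240 -279; -279 355]
K = P̄·Hᵀ·S⁻¹ = [503/669 177/223; -124/2453 711/2453]
x' − x̄ = [-3577/669, -802/2453] = K·y
y = (KᵀK)⁻¹·Kᵀ·(x' − x̄) = [-5, -2]
z = y + H·x̄ = [-5, -2] + [4, 0] = [-1, -2]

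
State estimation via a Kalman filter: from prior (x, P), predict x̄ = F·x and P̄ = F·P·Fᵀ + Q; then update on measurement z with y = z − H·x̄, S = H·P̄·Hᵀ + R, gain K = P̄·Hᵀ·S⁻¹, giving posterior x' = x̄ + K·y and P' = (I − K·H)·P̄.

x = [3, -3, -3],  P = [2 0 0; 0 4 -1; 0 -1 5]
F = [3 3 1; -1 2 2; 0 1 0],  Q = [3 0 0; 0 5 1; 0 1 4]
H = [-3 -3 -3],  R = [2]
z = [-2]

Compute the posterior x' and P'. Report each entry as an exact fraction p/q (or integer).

x' = [12234/1577, -11565/1577, 339/1577]
P' = [20191/1577 -17006/1577 -3011/1577; -17006/1577 20599/1577 -3469/1577; -3011/1577 -3469/1577 6532/1577]

x̄ = F·x = [-3, -15, -3]
P̄ = F·P·Fᵀ + Q = [56 20 11; 20 35 7; 11 7 8]
y = z − H·x̄ = [-65]
S = H·P̄·Hᵀ + R = [1577]
K = P̄·Hᵀ·S⁻¹ = [-261/1577; -186/1577; -78/1577]
x' = x̄ + K·y = [12234/1577, -11565/1577, 339/1577]
P' = (I − K·H)·P̄ = [20191/1577 -17006/1577 -3011/1577; -17006/1577 20599/1577 -3469/1577; -3011/1577 -3469/1577 6532/1577]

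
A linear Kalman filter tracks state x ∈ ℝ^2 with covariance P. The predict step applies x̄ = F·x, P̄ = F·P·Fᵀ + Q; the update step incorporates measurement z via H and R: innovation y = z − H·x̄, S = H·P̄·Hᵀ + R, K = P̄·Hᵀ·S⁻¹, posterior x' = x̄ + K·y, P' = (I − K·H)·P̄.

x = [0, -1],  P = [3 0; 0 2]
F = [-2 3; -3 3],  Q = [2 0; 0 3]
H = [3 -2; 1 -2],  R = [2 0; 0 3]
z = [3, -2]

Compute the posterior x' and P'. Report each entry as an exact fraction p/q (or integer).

x̄ = F·x = [-3, -3]
P̄ = F·P·Fᵀ + Q = [32 36; 36 48]
y = z − H·x̄ = [6, -5]
S = H·P̄·Hᵀ + R = [50 0; 0 83]
K = P̄·Hᵀ·S⁻¹ = [12/25 -40/83; 6/25 -60/83]
x' = x̄ + K·y = [4751/2075, 4263/2075]
P' = (I − K·H)·P̄ = [2496/2075 2748/2075; 2748/2075 3624/2075]

x' = [4751/2075, 4263/2075]
P' = [2496/2075 2748/2075; 2748/2075 3624/2075]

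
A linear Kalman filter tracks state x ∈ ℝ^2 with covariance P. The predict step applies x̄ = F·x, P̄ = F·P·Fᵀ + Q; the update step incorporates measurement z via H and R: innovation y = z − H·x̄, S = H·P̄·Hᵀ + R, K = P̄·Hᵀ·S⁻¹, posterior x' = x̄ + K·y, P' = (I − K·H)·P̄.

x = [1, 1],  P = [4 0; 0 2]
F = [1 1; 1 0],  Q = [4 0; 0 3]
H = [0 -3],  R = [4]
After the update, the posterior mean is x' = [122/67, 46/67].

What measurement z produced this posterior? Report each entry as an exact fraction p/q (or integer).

x̄ = F·x = [2, 1]
P̄ = F·P·Fᵀ + Q = [10 4; 4 7]
S = H·P̄·Hᵀ + R = [67]
K = P̄·Hᵀ·S⁻¹ = [-12/67; -21/67]
x' − x̄ = [-12/67, -21/67] = K·y
y = (KᵀK)⁻¹·Kᵀ·(x' − x̄) = [1]
z = y + H·x̄ = [1] + [-3] = [-2]

z = [-2]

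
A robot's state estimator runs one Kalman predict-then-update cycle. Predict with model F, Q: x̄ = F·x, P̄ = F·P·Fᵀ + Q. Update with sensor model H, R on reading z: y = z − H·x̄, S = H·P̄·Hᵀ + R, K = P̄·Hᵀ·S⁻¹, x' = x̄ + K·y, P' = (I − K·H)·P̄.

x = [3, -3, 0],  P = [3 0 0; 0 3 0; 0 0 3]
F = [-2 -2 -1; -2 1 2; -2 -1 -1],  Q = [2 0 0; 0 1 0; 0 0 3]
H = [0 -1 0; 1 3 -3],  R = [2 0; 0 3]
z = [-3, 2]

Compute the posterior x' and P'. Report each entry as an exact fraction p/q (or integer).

x̄ = F·x = [0, -9, -3]
P̄ = F·P·Fᵀ + Q = [29 0 21; 0 28 3; 21 3 21]
y = z − H·x̄ = [-12, 20]
S = H·P̄·Hᵀ + R = [30 -75; -75 293]
K = P̄·Hᵀ·S⁻¹ = [-170/211 -68/211; -2579/3165 10/211; -1118/1055 -81/211]
x' = x̄ + K·y = [680/211, 1821/1055, 2151/1055]
P' = (I − K·H)·P̄ = [3807/211 340/211 1677/211; 340/211 5158/3165 2236/1055; 1677/211 2236/1055 5436/1055]

x' = [680/211, 1821/1055, 2151/1055]
P' = [3807/211 340/211 1677/211; 340/211 5158/3165 2236/1055; 1677/211 2236/1055 5436/1055]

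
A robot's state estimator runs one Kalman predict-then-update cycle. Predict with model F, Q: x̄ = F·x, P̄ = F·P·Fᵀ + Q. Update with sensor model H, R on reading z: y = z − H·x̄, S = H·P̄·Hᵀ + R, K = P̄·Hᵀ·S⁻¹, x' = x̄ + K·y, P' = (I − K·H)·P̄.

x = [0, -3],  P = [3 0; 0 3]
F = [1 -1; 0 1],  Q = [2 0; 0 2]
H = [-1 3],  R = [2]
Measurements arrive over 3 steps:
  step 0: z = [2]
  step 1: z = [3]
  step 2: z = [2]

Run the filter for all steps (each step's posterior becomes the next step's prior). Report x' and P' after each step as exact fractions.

step 0: x' = [-19/73, 33/73], P' = [295/73 87/73; 87/73 41/73]
step 1: x' = [-1484/1861, 1321/1861], P' = [7456/1861 2372/1861; 2372/1861 1134/1861]
step 2: x' = [-32693/23783, 5973/23783], P' = [92726/23783 29624/23783; 29624/23783 14318/23783]

step 0: x̄ = F·x = [3, -3]
step 0: P̄ = F·P·Fᵀ + Q = [8 -3; -3 5]
step 0: y = z − H·x̄ = [14]
step 0: S = H·P̄·Hᵀ + R = [73]
step 0: K = P̄·Hᵀ·S⁻¹ = [-17/73; 18/73]
step 0: x' = x̄ + K·y = [-19/73, 33/73]
step 0: P' = (I − K·H)·P̄ = [295/73 87/73; 87/73 41/73]
step 1: x̄ = F·x = [-52/73, 33/73]
step 1: P̄ = F·P·Fᵀ + Q = [308/73 46/73; 46/73 187/73]
step 1: y = z − H·x̄ = [68/73]
step 1: S = H·P̄·Hᵀ + R = [1861/73]
step 1: K = P̄·Hᵀ·S⁻¹ = [-170/1861; 515/1861]
step 1: x' = x̄ + K·y = [-1484/1861, 1321/1861]
step 1: P' = (I − K·H)·P̄ = [7456/1861 2372/1861; 2372/1861 1134/1861]
step 2: x̄ = F·x = [-2805/1861, 1321/1861]
step 2: P̄ = F·P·Fᵀ + Q = [7568/1861 1238/1861; 1238/1861 4856/1861]
step 2: y = z − H·x̄ = [-3046/1861]
step 2: S = H·P̄·Hᵀ + R = [47566/1861]
step 2: K = P̄·Hᵀ·S⁻¹ = [-1927/23783; 6665/23783]
step 2: x' = x̄ + K·y = [-32693/23783, 5973/23783]
step 2: P' = (I − K·H)·P̄ = [92726/23783 29624/23783; 29624/23783 14318/23783]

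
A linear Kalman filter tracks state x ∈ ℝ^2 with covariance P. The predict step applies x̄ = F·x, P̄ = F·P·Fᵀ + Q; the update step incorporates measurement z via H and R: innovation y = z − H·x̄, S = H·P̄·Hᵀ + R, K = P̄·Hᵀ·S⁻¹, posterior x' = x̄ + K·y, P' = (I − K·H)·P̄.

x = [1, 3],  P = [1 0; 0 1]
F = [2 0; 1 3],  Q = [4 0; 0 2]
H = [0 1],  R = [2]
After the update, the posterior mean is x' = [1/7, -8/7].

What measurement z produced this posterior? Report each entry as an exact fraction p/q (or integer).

x̄ = F·x = [2, 10]
P̄ = F·P·Fᵀ + Q = [8 2; 2 12]
S = H·P̄·Hᵀ + R = [14]
K = P̄·Hᵀ·S⁻¹ = [1/7; 6/7]
x' − x̄ = [-13/7, -78/7] = K·y
y = (KᵀK)⁻¹·Kᵀ·(x' − x̄) = [-13]
z = y + H·x̄ = [-13] + [10] = [-3]

z = [-3]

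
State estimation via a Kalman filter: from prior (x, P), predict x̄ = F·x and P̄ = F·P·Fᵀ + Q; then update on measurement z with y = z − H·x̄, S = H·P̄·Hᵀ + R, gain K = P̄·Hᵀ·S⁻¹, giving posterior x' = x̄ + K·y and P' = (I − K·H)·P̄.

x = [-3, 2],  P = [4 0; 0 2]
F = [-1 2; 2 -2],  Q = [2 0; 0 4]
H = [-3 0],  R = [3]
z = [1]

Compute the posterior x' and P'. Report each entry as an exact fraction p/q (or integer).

x' = [-7/43, -78/43]
P' = [14/43 -16/43; -16/43 436/43]

x̄ = F·x = [7, -10]
P̄ = F·P·Fᵀ + Q = [14 -16; -16 28]
y = z − H·x̄ = [22]
S = H·P̄·Hᵀ + R = [129]
K = P̄·Hᵀ·S⁻¹ = [-14/43; 16/43]
x' = x̄ + K·y = [-7/43, -78/43]
P' = (I − K·H)·P̄ = [14/43 -16/43; -16/43 436/43]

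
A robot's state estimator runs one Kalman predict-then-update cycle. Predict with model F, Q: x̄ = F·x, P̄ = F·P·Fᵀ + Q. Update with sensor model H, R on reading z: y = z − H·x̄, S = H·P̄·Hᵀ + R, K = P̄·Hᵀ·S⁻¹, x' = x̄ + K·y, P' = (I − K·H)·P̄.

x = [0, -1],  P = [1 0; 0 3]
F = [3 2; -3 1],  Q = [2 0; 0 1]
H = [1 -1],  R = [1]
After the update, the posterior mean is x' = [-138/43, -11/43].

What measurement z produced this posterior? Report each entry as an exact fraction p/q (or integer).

z = [-3]

x̄ = F·x = [-2, -1]
P̄ = F·P·Fᵀ + Q = [23 -3; -3 13]
S = H·P̄·Hᵀ + R = [43]
K = P̄·Hᵀ·S⁻¹ = [26/43; -16/43]
x' − x̄ = [-52/43, 32/43] = K·y
y = (KᵀK)⁻¹·Kᵀ·(x' − x̄) = [-2]
z = y + H·x̄ = [-2] + [-1] = [-3]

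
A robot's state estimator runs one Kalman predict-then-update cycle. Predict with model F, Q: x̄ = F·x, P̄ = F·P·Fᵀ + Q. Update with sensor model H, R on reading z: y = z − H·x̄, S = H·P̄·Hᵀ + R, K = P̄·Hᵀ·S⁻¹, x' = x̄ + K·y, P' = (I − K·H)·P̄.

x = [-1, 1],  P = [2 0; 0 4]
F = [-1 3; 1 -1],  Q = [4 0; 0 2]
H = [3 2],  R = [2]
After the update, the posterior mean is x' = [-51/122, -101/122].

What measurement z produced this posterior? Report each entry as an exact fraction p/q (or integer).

z = [-3]

x̄ = F·x = [4, -2]
P̄ = F·P·Fᵀ + Q = [42 -14; -14 8]
S = H·P̄·Hᵀ + R = [244]
K = P̄·Hᵀ·S⁻¹ = [49/122; -13/122]
x' − x̄ = [-539/122, 143/122] = K·y
y = (KᵀK)⁻¹·Kᵀ·(x' − x̄) = [-11]
z = y + H·x̄ = [-11] + [8] = [-3]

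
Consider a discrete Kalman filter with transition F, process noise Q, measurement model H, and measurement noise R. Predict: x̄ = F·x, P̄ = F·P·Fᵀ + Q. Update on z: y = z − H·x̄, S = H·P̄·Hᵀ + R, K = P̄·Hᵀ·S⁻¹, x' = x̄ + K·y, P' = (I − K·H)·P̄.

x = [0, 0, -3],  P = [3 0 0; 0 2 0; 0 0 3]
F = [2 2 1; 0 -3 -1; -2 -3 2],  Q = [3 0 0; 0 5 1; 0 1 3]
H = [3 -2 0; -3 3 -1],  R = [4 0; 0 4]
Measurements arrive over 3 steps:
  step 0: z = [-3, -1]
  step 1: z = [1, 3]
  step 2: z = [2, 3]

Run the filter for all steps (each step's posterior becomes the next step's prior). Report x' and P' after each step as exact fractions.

step 0: x̄ = F·x = [-3, 3, -6]
step 0: P̄ = F·P·Fᵀ + Q = [26 -15 -18; -15 26 13; -18 13 45]
step 0: y = z − H·x̄ = [12, -25]
step 0: S = H·P̄·Hᵀ + R = [522 -535; -535 601]
step 0: K = P̄·Hᵀ·S⁻¹ = [8733/27497 2970/27497; 553/27497 5525/27497; -22400/27497 -17744/27497]
step 0: x' = x̄ + K·y = [-51945/27497, -48998/27497, 9818/27497]
step 0: P' = (I − K·H)·P̄ = [83608/27497 107946/27497 61134/27497; 107946/27497 160813/27497 136501/27497; 61134/27497 136501/27497 297077/27497]
step 1: x̄ = F·x = [-192068/27497, 137176/27497, 270520/27497]
step 1: P̄ = F·P·Fᵀ + Q = [3011360/27497 -2714404/27497 -1525847/27497; -2714404/27497 2700885/27497 1241101/27497; -1525847/27497 1241101/27497 2220816/27497]
step 1: y = z − H·x̄ = [878053/27497, -634721/27497]
step 1: S = H·P̄·Hᵀ + R = [70588616/27497 -76963867/27497; -76963867/27497 85998593/27497]
step 1: K = P̄·Hᵀ·S⁻¹ = [12840807/48190297 2721328/48190297; -364569932/5349122967 607028846/5349122967; -5061843059/5349122967 -4151884189/5349122967]
step 1: x' = x̄ + K·y = [10612471/48190297, 343863130/1783040989, -4391189998/1783040989]
step 1: P' = (I − K·H)·P̄ = [72585912/48190297 83197254/48190297 20948714/48190297; 83197254/48190297 14581482655/5349122967 13611646999/5349122967; 20948714/48190297 13611646999/5349122967 50466555991/5349122967]
step 2: x̄ = F·x = [-2918140884/1783040989, 3359600608/1783040989, -10599292240/1783040989]
step 2: P̄ = F·P·Fᵀ + Q = [98231659668/1783040989 -88691224196/1783040989 -30956873103/1783040989; -88691224196/1783040989 290115396715/5349122967 54874399555/5349122967; -30956873103/1783040989 54874399555/5349122967 310251601996/5349122967]
step 2: y = z − H·x̄ = [19039705846/1783040989, -24083393749/1783040989]
step 2: S = H·P̄·Hᵀ + R = [7026996960820/5349122967 -7995691623109/5349122967; -7995691623109/5349122967 9497797468735/5349122967]
step 2: K = P̄·Hᵀ·S⁻¹ = [138798938109931/525302826793157 28939197000256/525302826793157; -35457411294212/525302826793157 59400178746602/525302826793157; -70112325959999/75043260970451 -57973127672977/75043260970451]
step 2: x' = x̄ + K·y = [231530976805446/525302826793157, -191161549533746/525302826793157, -411731339910489/75043260970451]
step 2: P' = (I − K·H)·P̄ = [790699885980056/525302826793157 908451952750222/525302826793157 33928487472782/75043260970451; 908451952750222/525302826793157 1433592751713757/525302826793157 191117383129171/75043260970451; 33928487472782/75043260970451 191117383129171/75043260970451 703459197661075/75043260970451]

step 0: x' = [-51945/27497, -48998/27497, 9818/27497], P' = [83608/27497 107946/27497 61134/27497; 107946/27497 160813/27497 136501/27497; 61134/27497 136501/27497 297077/27497]
step 1: x' = [10612471/48190297, 343863130/1783040989, -4391189998/1783040989], P' = [72585912/48190297 83197254/48190297 20948714/48190297; 83197254/48190297 14581482655/5349122967 13611646999/5349122967; 20948714/48190297 13611646999/5349122967 50466555991/5349122967]
step 2: x' = [231530976805446/525302826793157, -191161549533746/525302826793157, -411731339910489/75043260970451], P' = [790699885980056/525302826793157 908451952750222/525302826793157 33928487472782/75043260970451; 908451952750222/525302826793157 1433592751713757/525302826793157 191117383129171/75043260970451; 33928487472782/75043260970451 191117383129171/75043260970451 703459197661075/75043260970451]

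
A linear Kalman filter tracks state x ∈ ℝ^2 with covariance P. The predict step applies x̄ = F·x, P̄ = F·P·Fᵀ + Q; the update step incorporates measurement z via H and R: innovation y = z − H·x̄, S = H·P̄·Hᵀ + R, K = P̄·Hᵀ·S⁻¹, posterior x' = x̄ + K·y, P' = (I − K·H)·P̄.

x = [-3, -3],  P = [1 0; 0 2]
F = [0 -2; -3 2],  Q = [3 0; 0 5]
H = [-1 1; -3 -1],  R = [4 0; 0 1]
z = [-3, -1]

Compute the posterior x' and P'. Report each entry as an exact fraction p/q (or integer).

x' = [2918/3193, -4501/3193]
P' = [934/3193 -1990/3193; -1990/3193 6674/3193]

x̄ = F·x = [6, 3]
P̄ = F·P·Fᵀ + Q = [11 -8; -8 22]
y = z − H·x̄ = [0, 20]
S = H·P̄·Hᵀ + R = [53 27; 27 74]
K = P̄·Hᵀ·S⁻¹ = [-731/3193 -812/3193; 2166/3193 -704/3193]
x' = x̄ + K·y = [2918/3193, -4501/3193]
P' = (I − K·H)·P̄ = [934/3193 -1990/3193; -1990/3193 6674/3193]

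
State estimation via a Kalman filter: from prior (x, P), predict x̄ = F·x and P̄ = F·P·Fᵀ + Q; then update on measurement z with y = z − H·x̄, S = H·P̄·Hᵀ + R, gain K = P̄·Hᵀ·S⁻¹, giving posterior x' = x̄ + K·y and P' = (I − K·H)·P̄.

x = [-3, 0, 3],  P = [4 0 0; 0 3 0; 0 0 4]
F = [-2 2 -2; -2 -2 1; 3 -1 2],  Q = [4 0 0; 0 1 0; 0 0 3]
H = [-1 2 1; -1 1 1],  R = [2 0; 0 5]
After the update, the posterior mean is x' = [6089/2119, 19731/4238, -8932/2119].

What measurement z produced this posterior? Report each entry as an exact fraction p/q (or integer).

z = [2, -2]

x̄ = F·x = [0, 9, -3]
P̄ = F·P·Fᵀ + Q = [48 -4 -46; -4 33 -10; -46 -10 58]
S = H·P̄·Hᵀ + R = [308 246; 246 224]
K = P̄·Hᵀ·S⁻¹ = [315/2119 -1273/2119; 3399/4238 -1611/2119; -1077/2119 2072/2119]
x' − x̄ = [6089/2119, -18411/4238, -2575/2119] = K·y
y = (KᵀK)⁻¹·Kᵀ·(x' − x̄) = [-13, -8]
z = y + H·x̄ = [-13, -8] + [15, 6] = [2, -2]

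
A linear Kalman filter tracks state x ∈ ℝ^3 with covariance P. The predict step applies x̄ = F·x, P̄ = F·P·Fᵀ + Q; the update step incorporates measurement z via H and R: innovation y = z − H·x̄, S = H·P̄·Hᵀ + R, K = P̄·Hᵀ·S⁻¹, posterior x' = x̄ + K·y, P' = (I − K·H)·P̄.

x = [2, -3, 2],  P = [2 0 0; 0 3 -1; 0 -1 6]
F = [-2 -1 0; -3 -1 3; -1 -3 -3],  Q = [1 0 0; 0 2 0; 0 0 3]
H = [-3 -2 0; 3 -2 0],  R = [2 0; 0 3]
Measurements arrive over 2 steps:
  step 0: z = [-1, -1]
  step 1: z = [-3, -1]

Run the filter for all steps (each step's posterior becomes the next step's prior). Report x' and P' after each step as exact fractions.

step 0: x' = [-1427/49595, 241/455, 256679/49595], P' = [6756/49595 -18/455 15998/49595; -18/455 141/455 -159/455; 15998/49595 -159/455 967444/49595]
step 1: x' = [309388323/1149992401, 1199866151/1149992401, -2989214687/1149992401], P' = [147623500/1149992401 -44205024/1149992401 204348612/1149992401; -44205024/1149992401 357644757/1149992401 -396715779/1149992401; 204348612/1149992401 -396715779/1149992401 10646797494/1149992401]

step 0: x̄ = F·x = [-1, 3, 1]
step 0: P̄ = F·P·Fᵀ + Q = [12 18 10; 18 83 -33; 10 -33 68]
step 0: y = z − H·x̄ = [2, 8]
step 0: S = H·P̄·Hᵀ + R = [658 224; 224 227]
step 0: K = P̄·Hᵀ·S⁻¹ = [-8172/49595 1152/7085; -114/455 -16/65; -6666/49595 3936/7085]
step 0: x' = x̄ + K·y = [-1427/49595, 241/455, 256679/49595]
step 0: P' = (I − K·H)·P̄ = [6756/49595 -18/455 15998/49595; -18/455 141/455 -159/455; 15998/49595 -159/455 967444/49595]
step 1: x̄ = F·x = [-669/1417, 748049/49595, -847417/49595]
step 1: P̄ = F·P·Fᵀ + Q = [2404/1417 60/1417 2568/1417; 60/1417 8686609/49595 -8460267/49595; 2568/1417 -8460267/49595 8773116/49595]
step 1: y = z − H·x̄ = [98236/3815, 1516748/49595]
step 1: S = H·P̄·Hᵀ + R = [2740622/3815 2614552/3815; 2614552/3815 35627281/49595]
step 1: K = P̄·Hᵀ·S⁻¹ = [-177230226/1149992401 177093516/1149992401; -291337221/1149992401 -282634862/1149992401; 90192861/1149992401 468825798/1149992401]
step 1: x' = x̄ + K·y = [309388323/1149992401, 1199866151/1149992401, -2989214687/1149992401]
step 1: P' = (I − K·H)·P̄ = [147623500/1149992401 -44205024/1149992401 204348612/1149992401; -44205024/1149992401 357644757/1149992401 -396715779/1149992401; 204348612/1149992401 -396715779/1149992401 10646797494/1149992401]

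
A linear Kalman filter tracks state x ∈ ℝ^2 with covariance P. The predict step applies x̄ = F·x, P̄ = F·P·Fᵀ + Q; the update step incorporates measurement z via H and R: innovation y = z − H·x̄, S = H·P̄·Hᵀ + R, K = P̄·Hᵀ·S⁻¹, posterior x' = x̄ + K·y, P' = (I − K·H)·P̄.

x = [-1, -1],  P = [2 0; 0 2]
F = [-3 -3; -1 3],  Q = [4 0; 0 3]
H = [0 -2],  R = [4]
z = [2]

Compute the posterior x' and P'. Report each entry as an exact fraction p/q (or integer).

x' = [11/2, -25/24]
P' = [34 -1/2; -1/2 23/24]

x̄ = F·x = [6, -2]
P̄ = F·P·Fᵀ + Q = [40 -12; -12 23]
y = z − H·x̄ = [-2]
S = H·P̄·Hᵀ + R = [96]
K = P̄·Hᵀ·S⁻¹ = [1/4; -23/48]
x' = x̄ + K·y = [11/2, -25/24]
P' = (I − K·H)·P̄ = [34 -1/2; -1/2 23/24]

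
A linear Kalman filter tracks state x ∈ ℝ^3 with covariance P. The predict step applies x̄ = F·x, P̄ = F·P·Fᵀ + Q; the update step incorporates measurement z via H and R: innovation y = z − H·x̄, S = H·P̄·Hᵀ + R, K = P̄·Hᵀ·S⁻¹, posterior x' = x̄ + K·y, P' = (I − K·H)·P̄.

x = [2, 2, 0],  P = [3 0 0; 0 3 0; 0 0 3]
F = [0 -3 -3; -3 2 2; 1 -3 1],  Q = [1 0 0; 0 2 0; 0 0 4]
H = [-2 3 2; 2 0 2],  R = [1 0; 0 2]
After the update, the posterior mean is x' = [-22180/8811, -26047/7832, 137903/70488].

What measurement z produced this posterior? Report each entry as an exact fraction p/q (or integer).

z = [-1, -1]

x̄ = F·x = [-6, -2, -4]
P̄ = F·P·Fᵀ + Q = [55 -36 18; -36 53 -21; 18 -21 37]
S = H·P̄·Hᵀ + R = [882 -414; -414 514]
K = P̄·Hᵀ·S⁻¹ = [-2069/17622 371/1958; 2775/15664 -1239/15664; 16345/140976 4815/15664]
x' − x̄ = [30686/8811, -10383/7832, 419855/70488] = K·y
y = (KᵀK)⁻¹·Kᵀ·(x' − x̄) = [1, 19]
z = y + H·x̄ = [1, 19] + [-2, -20] = [-1, -1]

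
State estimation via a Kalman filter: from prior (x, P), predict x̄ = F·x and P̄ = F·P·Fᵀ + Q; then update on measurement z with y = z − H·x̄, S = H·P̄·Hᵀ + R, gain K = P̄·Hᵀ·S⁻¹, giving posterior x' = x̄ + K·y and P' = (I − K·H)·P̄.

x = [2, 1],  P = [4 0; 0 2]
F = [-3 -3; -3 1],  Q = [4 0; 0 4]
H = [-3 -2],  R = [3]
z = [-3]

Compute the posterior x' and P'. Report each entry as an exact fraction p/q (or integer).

x̄ = F·x = [-9, -5]
P̄ = F·P·Fᵀ + Q = [58 30; 30 42]
y = z − H·x̄ = [-40]
S = H·P̄·Hᵀ + R = [1053]
K = P̄·Hᵀ·S⁻¹ = [-2/9; -58/351]
x' = x̄ + K·y = [-1/9, 565/351]
P' = (I − K·H)·P̄ = [6 -26/3; -26/3 1550/117]

x' = [-1/9, 565/351]
P' = [6 -26/3; -26/3 1550/117]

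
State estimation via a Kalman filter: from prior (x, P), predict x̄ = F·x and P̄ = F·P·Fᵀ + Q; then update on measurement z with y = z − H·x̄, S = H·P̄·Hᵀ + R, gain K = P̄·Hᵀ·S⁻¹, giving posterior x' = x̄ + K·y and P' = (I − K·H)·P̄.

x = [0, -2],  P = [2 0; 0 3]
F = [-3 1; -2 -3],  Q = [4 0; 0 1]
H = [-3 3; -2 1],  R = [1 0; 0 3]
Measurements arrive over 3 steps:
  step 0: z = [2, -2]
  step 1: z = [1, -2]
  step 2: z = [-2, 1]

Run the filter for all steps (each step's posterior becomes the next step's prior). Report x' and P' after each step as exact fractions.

step 0: x̄ = F·x = [-2, 6]
step 0: P̄ = F·P·Fᵀ + Q = [25 3; 3 36]
step 0: y = z − H·x̄ = [-22, -12]
step 0: S = H·P̄·Hᵀ + R = [496 231; 231 127]
step 0: K = P̄·Hᵀ·S⁻¹ = [2475/9631 -8066/9631; 5643/9631 -7989/9631]
step 0: x' = x̄ + K·y = [23080/9631, 29508/9631]
step 0: P' = (I − K·H)·P̄ = [25023/9631 25848/9631; 25848/9631 27729/9631]
step 1: x̄ = F·x = [-39732/9631, -134684/9631]
step 1: P̄ = F·P·Fᵀ + Q = [136372/9631 247887/9631; 247887/9631 669460/9631]
step 1: y = z − H·x̄ = [294487/9631, 35958/9631]
step 1: S = H·P̄·Hᵀ + R = [2800153/9631 595629/9631; 595629/9631 252293/9631]
step 1: K = P̄·Hᵀ·S⁻¹ = [5150499/18257974 -13958473/18257974; 22388883/36515948 -27718403/36515948]
step 1: x' = x̄ + K·y = [30049881/18257974, 70441565/36515948]
step 1: P' = (I − K·H)·P̄ = [21796126/9128987 45309085/18257974; 45309085/18257974 98081131/36515948]
step 2: x̄ = F·x = [-109857721/36515948, -331524219/36515948]
step 2: P̄ = F·P·Fᵀ + Q = [485096439/36515948 863190821/36515948; 863190821/36515948 2355402183/36515948]
step 2: y = z − H·x̄ = [295983799/18257974, 148324725/36515948]
step 2: S = H·P̄·Hᵀ + R = [2515892192/9128987 1104033897/18257974; 1104033897/18257974 952572499/36515948]
step 2: K = P̄·Hᵀ·S⁻¹ = [36059716344/129004331677 -98077602775/129004331677; 78743636070/129004331677 -97341580177/129004331677]
step 2: x' = x̄ + K·y = [-201919218110/129004331677, -290079893736/129004331677]
step 2: P' = (I − K·H)·P̄ = [306252713773/129004331677 318272619221/129004331677; 318272619221/129004331677 344520497911/129004331677]

step 0: x' = [23080/9631, 29508/9631], P' = [25023/9631 25848/9631; 25848/9631 27729/9631]
step 1: x' = [30049881/18257974, 70441565/36515948], P' = [21796126/9128987 45309085/18257974; 45309085/18257974 98081131/36515948]
step 2: x' = [-201919218110/129004331677, -290079893736/129004331677], P' = [306252713773/129004331677 318272619221/129004331677; 318272619221/129004331677 344520497911/129004331677]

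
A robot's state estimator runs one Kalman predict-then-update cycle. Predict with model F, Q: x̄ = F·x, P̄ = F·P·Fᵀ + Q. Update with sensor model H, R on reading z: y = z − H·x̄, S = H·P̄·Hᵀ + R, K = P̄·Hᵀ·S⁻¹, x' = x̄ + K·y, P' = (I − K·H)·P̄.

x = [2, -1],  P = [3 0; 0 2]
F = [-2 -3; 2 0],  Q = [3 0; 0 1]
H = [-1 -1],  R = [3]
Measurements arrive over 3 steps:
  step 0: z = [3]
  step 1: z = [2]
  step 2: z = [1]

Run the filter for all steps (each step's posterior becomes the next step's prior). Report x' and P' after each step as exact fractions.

step 0: x' = [-151/25, 94/25], P' = [384/25 -321/25; -321/25 324/25]
step 1: x' = [12356/3091, -19234/3091], P' = [38088/3091 -34893/3091; -34893/3091 40746/3091]
step 2: x' = [867623/388351, -1073595/388351], P' = [4790352/388351 -4290465/388351; -4290465/388351 4927812/388351]

step 0: x̄ = F·x = [-1, 4]
step 0: P̄ = F·P·Fᵀ + Q = [33 -12; -12 13]
step 0: y = z − H·x̄ = [6]
step 0: S = H·P̄·Hᵀ + R = [25]
step 0: K = P̄·Hᵀ·S⁻¹ = [-21/25; -1/25]
step 0: x' = x̄ + K·y = [-151/25, 94/25]
step 0: P' = (I − K·H)·P̄ = [384/25 -321/25; -321/25 324/25]
step 1: x̄ = F·x = [4/5, -302/25]
step 1: P̄ = F·P·Fᵀ + Q = [27 78/5; 78/5 1561/25]
step 1: y = z − H·x̄ = [-232/25]
step 1: S = H·P̄·Hᵀ + R = [3091/25]
step 1: K = P̄·Hᵀ·S⁻¹ = [-1065/3091; -1951/3091]
step 1: x' = x̄ + K·y = [12356/3091, -19234/3091]
step 1: P' = (I − K·H)·P̄ = [38088/3091 -34893/3091; -34893/3091 40746/3091]
step 2: x̄ = F·x = [32990/3091, 24712/3091]
step 2: P̄ = F·P·Fᵀ + Q = [109623/3091 57006/3091; 57006/3091 155443/3091]
step 2: y = z − H·x̄ = [60793/3091]
step 2: S = H·P̄·Hᵀ + R = [388351/3091]
step 2: K = P̄·Hᵀ·S⁻¹ = [-166629/388351; -212449/388351]
step 2: x' = x̄ + K·y = [867623/388351, -1073595/388351]
step 2: P' = (I − K·H)·P̄ = [4790352/388351 -4290465/388351; -4290465/388351 4927812/388351]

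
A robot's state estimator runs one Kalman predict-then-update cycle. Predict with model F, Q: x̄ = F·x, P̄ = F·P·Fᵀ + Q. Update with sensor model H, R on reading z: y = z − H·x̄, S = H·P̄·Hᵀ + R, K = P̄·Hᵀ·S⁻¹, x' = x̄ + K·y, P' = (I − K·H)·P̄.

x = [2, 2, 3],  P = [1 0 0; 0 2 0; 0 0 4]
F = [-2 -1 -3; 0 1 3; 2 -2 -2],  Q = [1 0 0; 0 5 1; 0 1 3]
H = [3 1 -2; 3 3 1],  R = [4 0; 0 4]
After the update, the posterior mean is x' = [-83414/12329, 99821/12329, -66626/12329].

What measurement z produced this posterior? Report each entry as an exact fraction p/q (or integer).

z = [-1, -1]

x̄ = F·x = [-15, 11, -6]
P̄ = F·P·Fᵀ + Q = [43 -38 24; -38 43 -27; 24 -27 31]
S = H·P̄·Hᵀ + R = [150 61; 61 107]
K = P̄·Hᵀ·S⁻¹ = [2222/12329 3227/12329; -1087/12329 -763/12329; -3161/12329 4337/12329]
x' − x̄ = [101521/12329, -35798/12329, 7348/12329] = K·y
y = (KᵀK)⁻¹·Kᵀ·(x' − x̄) = [21, 17]
z = y + H·x̄ = [21, 17] + [-22, -18] = [-1, -1]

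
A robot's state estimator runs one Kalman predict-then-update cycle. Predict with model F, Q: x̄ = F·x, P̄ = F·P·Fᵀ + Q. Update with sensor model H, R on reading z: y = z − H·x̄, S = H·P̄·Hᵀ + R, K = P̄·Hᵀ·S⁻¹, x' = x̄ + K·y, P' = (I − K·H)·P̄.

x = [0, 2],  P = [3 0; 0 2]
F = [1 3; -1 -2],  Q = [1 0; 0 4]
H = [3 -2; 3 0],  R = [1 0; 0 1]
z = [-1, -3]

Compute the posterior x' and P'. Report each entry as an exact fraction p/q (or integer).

x̄ = F·x = [6, -4]
P̄ = F·P·Fᵀ + Q = [22 -15; -15 15]
y = z − H·x̄ = [-27, -21]
S = H·P̄·Hᵀ + R = [439 288; 288 199]
K = P̄·Hᵀ·S⁻¹ = [96/4417 1326/4417; -1965/4417 1845/4417]
x' = x̄ + K·y = [-3936/4417, -3358/4417]
P' = (I − K·H)·P̄ = [442/4417 615/4417; 615/4417 1905/4417]

x' = [-3936/4417, -3358/4417]
P' = [442/4417 615/4417; 615/4417 1905/4417]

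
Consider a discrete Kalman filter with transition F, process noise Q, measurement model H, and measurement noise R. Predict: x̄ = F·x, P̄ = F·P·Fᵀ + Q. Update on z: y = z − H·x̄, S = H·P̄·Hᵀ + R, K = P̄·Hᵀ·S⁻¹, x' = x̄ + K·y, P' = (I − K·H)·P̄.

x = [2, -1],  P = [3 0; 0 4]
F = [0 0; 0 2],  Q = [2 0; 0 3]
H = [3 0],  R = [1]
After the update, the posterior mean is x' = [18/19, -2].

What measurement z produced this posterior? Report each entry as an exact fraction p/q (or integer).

z = [3]

x̄ = F·x = [0, -2]
P̄ = F·P·Fᵀ + Q = [2 0; 0 19]
S = H·P̄·Hᵀ + R = [19]
K = P̄·Hᵀ·S⁻¹ = [6/19; 0]
x' − x̄ = [18/19, 0] = K·y
y = (KᵀK)⁻¹·Kᵀ·(x' − x̄) = [3]
z = y + H·x̄ = [3] + [0] = [3]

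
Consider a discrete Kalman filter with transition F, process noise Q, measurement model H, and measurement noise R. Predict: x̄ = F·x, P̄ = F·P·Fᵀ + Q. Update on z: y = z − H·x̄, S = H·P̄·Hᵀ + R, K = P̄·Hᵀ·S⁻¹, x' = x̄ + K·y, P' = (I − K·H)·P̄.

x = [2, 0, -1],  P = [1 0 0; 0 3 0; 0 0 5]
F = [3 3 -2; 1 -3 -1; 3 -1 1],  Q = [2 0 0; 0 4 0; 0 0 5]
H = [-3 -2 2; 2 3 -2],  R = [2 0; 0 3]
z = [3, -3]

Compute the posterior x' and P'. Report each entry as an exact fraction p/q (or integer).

x' = [34945/15367, 68121/30734, 218045/30734]
P' = [55718/15367 22579/15367 97961/15367; 22579/15367 62797/15367 103216/15367; 97961/15367 103216/15367 251978/15367]

x̄ = F·x = [8, 3, 5]
P̄ = F·P·Fᵀ + Q = [58 -14 -10; -14 37 7; -10 7 22]
y = z − H·x̄ = [23, -18]
S = H·P̄·Hᵀ + R = [656 -506; -506 484]
K = P̄·Hᵀ·S⁻¹ = [-745/1397 -5583/15367; 1191/2794 9039/15367; 331/2794 538/15367]
x' = x̄ + K·y = [34945/15367, 68121/30734, 218045/30734]
P' = (I − K·H)·P̄ = [55718/15367 22579/15367 97961/15367; 22579/15367 62797/15367 103216/15367; 97961/15367 103216/15367 251978/15367]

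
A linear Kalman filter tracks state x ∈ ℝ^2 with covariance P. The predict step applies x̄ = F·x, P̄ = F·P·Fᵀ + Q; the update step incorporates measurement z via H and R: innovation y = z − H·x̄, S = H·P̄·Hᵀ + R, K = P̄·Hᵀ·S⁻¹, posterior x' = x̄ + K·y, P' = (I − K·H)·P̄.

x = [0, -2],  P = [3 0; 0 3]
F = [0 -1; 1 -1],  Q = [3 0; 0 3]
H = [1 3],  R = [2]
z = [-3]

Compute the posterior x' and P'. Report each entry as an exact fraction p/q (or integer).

x̄ = F·x = [2, 2]
P̄ = F·P·Fᵀ + Q = [6 3; 3 9]
y = z − H·x̄ = [-11]
S = H·P̄·Hᵀ + R = [107]
K = P̄·Hᵀ·S⁻¹ = [15/107; 30/107]
x' = x̄ + K·y = [49/107, -116/107]
P' = (I − K·H)·P̄ = [417/107 -129/107; -129/107 63/107]

x' = [49/107, -116/107]
P' = [417/107 -129/107; -129/107 63/107]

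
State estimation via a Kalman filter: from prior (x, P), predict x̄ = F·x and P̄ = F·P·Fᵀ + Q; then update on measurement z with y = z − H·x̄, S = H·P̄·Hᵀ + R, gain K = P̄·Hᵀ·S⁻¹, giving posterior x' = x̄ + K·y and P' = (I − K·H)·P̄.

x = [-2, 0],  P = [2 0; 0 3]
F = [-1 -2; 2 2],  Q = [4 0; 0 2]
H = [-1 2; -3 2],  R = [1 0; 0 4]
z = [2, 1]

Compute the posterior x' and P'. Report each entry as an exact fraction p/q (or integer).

x̄ = F·x = [2, -4]
P̄ = F·P·Fᵀ + Q = [18 -16; -16 22]
y = z − H·x̄ = [12, 15]
S = H·P̄·Hᵀ + R = [171 270; 270 446]
K = P̄·Hᵀ·S⁻¹ = [460/1683 -67/187; 320/561 -26/187]
x' = x̄ + K·y = [-53/561, 142/187]
P' = (I − K·H)·P̄ = [1436/1683 316/561; 316/561 106/187]

x' = [-53/561, 142/187]
P' = [1436/1683 316/561; 316/561 106/187]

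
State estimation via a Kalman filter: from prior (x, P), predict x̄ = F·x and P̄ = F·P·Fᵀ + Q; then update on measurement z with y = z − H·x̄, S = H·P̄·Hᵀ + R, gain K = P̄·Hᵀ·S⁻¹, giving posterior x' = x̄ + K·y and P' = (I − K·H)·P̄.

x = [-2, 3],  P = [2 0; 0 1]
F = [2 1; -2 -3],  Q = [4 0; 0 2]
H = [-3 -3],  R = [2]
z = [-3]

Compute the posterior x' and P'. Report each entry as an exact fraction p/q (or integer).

x̄ = F·x = [-1, -5]
P̄ = F·P·Fᵀ + Q = [13 -11; -11 19]
y = z − H·x̄ = [-21]
S = H·P̄·Hᵀ + R = [92]
K = P̄·Hᵀ·S⁻¹ = [-3/46; -6/23]
x' = x̄ + K·y = [17/46, 11/23]
P' = (I − K·H)·P̄ = [290/23 -289/23; -289/23 293/23]

x' = [17/46, 11/23]
P' = [290/23 -289/23; -289/23 293/23]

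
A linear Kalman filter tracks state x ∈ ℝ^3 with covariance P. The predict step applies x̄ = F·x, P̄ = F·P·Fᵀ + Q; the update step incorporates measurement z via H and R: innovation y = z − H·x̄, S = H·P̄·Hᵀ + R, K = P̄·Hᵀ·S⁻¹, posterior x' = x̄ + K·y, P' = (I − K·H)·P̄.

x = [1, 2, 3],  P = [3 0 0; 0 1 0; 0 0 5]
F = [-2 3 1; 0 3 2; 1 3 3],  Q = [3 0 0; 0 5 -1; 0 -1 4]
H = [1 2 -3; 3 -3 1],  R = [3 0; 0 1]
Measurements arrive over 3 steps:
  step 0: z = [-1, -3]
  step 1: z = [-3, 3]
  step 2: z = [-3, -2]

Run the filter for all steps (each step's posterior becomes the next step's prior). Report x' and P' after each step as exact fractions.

step 0: x̄ = F·x = [7, 12, 16]
step 0: P̄ = F·P·Fᵀ + Q = [29 19 18; 19 34 38; 18 38 61]
step 0: y = z − H·x̄ = [16, -4]
step 0: S = H·P̄·Hᵀ + R = [229 31; 31 167]
step 0: K = P̄·Hᵀ·S⁻¹ = [683/37282 10589/37282; -2146/18641 -383/18641; -7447/18641 1494/18641]
step 0: x' = x̄ + K·y = [114773/18641, 190888/18641, 173128/18641]
step 0: P' = (I − K·H)·P̄ = [564027/37282 400461/18641 360637/18641; 400461/18641 573171/18641 517747/18641; 360637/18641 517747/18641 472824/18641]
step 1: x̄ = F·x = [516246/18641, 918920/18641, 172403/2663]
step 1: P̄ = F·P·Fᵀ + Q = [3673742/18641 6918596/18641 1317340/2663; 6918596/18641 13356004/18641 2523672/2663; 1317340/2663 2523672/2663 6759019/5326]
step 1: y = z − H·x̄ = [172922/2663, 57124/18641]
step 1: S = H·P̄·Hᵀ + R = [8691553/5326 349427/5326; 349427/5326 3484499/37282]
step 1: K = P̄·Hᵀ·S⁻¹ = [-915283478/2762956547 -13179818/212535119; -1702033366/2762956547 -108952238/212535119; -4718053339/5525913094 -154244349/425070238]
step 1: x' = x̄ + K·y = [16558619574/2762956547, 21339718620/2762956547, 22618360740/2762956547]
step 1: P' = (I − K·H)·P̄ = [41274632298/2762956547 59429455188/2762956547 54293131036/2762956547; 59429455188/2762956547 86235684180/2762956547 79002307882/2762956547; 54293131036/2762956547 79002307882/2762956547 146249884539/5525913094]
step 2: x̄ = F·x = [53520277452/2762956547, 109255877340/2762956547, 148432857654/2762956547]
step 2: P̄ = F·P·Fᵀ + Q = [1132642719229/5525913094 1059642557825/2762956547 2822440787345/5525913094; 1059642557825/2762956547 2030463404017/2762956547 2684017100556/2762956547; 2822440787345/5525913094 2684017100556/2762956547 7181898311503/5525913094]
step 2: y = z − H·x̄ = [164977671189/2762956547, 13248028916/2762956547]
step 2: S = H·P̄·Hᵀ + R = [4578048909680/2762956547 156688817698/2762956547; 156688817698/2762956547 254428702831/2762956547]
step 2: K = P̄·Hᵀ·S⁻¹ = [-138655188127763/412686786997508 -13056100122229/206343393498754; -256992206945677/412686786997508 -106137020225797/206343393498754; -88713591909011/103171696749377 -37594195633395/103171696749377]
step 2: x' = x̄ + K·y = [-410369782992077/412686786997508, -44058406105571/412686786997508, 65241341175897/103171696749377]
step 2: P' = (I − K·H)·P̄ = [6251451778706115/412686786997508 9001259993168259/412686786997508 4111656221570987/206343393498754; 9001259993168259/412686786997508 13060056953410629/412686786997508 2991029210068879/103171696749377; 4111656221570987/206343393498754 2991029210068879/103171696749377 5536018204433523/206343393498754]

step 0: x' = [114773/18641, 190888/18641, 173128/18641], P' = [564027/37282 400461/18641 360637/18641; 400461/18641 573171/18641 517747/18641; 360637/18641 517747/18641 472824/18641]
step 1: x' = [16558619574/2762956547, 21339718620/2762956547, 22618360740/2762956547], P' = [41274632298/2762956547 59429455188/2762956547 54293131036/2762956547; 59429455188/2762956547 86235684180/2762956547 79002307882/2762956547; 54293131036/2762956547 79002307882/2762956547 146249884539/5525913094]
step 2: x' = [-410369782992077/412686786997508, -44058406105571/412686786997508, 65241341175897/103171696749377], P' = [6251451778706115/412686786997508 9001259993168259/412686786997508 4111656221570987/206343393498754; 9001259993168259/412686786997508 13060056953410629/412686786997508 2991029210068879/103171696749377; 4111656221570987/206343393498754 2991029210068879/103171696749377 5536018204433523/206343393498754]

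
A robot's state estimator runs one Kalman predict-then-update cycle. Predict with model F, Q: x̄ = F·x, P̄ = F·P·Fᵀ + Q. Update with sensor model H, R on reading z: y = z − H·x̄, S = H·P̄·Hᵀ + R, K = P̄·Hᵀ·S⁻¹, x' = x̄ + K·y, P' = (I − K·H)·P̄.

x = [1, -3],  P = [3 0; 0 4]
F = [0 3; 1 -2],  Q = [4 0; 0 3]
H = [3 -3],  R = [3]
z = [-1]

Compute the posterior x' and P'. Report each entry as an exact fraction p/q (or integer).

x̄ = F·x = [-9, 7]
P̄ = F·P·Fᵀ + Q = [40 -24; -24 22]
y = z − H·x̄ = [47]
S = H·P̄·Hᵀ + R = [993]
K = P̄·Hᵀ·S⁻¹ = [64/331; -46/331]
x' = x̄ + K·y = [29/331, 155/331]
P' = (I − K·H)·P̄ = [952/331 888/331; 888/331 934/331]

x' = [29/331, 155/331]
P' = [952/331 888/331; 888/331 934/331]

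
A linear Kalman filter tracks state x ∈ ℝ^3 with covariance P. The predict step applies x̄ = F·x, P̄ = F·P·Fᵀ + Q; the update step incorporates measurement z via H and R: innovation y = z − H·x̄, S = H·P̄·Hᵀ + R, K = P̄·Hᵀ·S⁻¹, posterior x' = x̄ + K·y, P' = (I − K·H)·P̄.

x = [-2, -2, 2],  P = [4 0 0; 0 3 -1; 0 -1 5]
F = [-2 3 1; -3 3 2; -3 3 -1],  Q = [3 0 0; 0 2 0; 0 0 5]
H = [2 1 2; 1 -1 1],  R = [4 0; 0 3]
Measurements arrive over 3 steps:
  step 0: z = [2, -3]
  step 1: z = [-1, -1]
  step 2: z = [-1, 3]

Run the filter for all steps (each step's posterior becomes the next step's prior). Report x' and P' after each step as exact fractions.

step 0: x̄ = F·x = [0, 4, -2]
step 0: P̄ = F·P·Fᵀ + Q = [45 52 46; 52 73 50; 46 50 79]
step 0: y = z − H·x̄ = [2, 3]
step 0: S = H·P̄·Hᵀ + R = [1349 257; 257 88]
step 0: K = P̄·Hᵀ·S⁻¹ = [813/4051 -579/4051; 16923/52663 -32068/52663; 7125/52663 24075/52663]
step 0: x' = x̄ + K·y = [-111/4051, 148294/52663, -18851/52663]
step 0: P' = (I − K·H)·P̄ = [14634/4051 2242/4051 -14129/4051; 2242/4051 86700/52663 -38650/52663; -14129/4051 -38650/52663 217252/52663]
step 1: x̄ = F·x = [428917/52663, 411509/52663, 468062/52663]
step 1: P̄ = F·P·Fᵀ + Q = [2069565/52663 2856955/52663 1450987/52663; 2856955/52663 4682508/52663 1968427/52663; 1450987/52663 1968427/52663 1578255/52663]
step 1: y = z − H·x̄ = [-2258130/52663, -538133/52663]
step 1: S = H·P̄·Hᵀ + R = [50393864/52663 3591698/52663; 3591698/52663 1739527/52663]
step 1: K = P̄·Hᵀ·S⁻¹ = [281687349/1419615148 -20029449/709807574; 115925571/354903787 -210208360/354903787; 192790029/1419615148 233829507/709807574]
step 1: x' = x̄ + K·y = [-338465/4492453, -627071/4492453, -1354432/4492453]
step 1: P' = (I − K·H)·P̄ = [3349805145/1419615148 113925232/354903787 -3014280911/1419615148; 113925232/354903787 574984148/354903787 -169566164/354903787; -3014280911/1419615148 -169566164/354903787 3738993297/1419615148]
step 2: x̄ = F·x = [-2558715/4492453, -3574682/4492453, 69802/641779]
step 2: P̄ = F·P·Fᵀ + Q = [44615613221/1419615148 56436317345/1419615148 1187072639/50700541; 56436317345/1419615148 88472457473/1419615148 1506254325/50700541; 1187072639/50700541 1506254325/50700541 1409501087/50700541]
step 2: y = z − H·x̄ = [3222431/4492453, 11972778/4492453]
step 2: S = H·P̄·Hᵀ + R = [1090827517609/1419615148 28507881741/354903787; 28507881741/354903787 11516534367/354903787]
step 2: K = P̄·Hᵀ·S⁻¹ = [23578278973/119805514043 -7994133583/359416542129; 2818772651529/8745802525139 -5052635993036/8745802525139; 1211589813464/8745802525139 8390588795041/26237407575417]
step 2: x' = x̄ + K·y = [-58425271080/119805514043, -18402919640419/8745802525139, 9274177182632/8745802525139]
step 2: P' = (I − K·H)·P̄ = [845904369098/359416542129 36767127686/119805514043 -759585386789/359416542129; 36767127686/119805514043 13863635521444/8745802525139 -3978272778742/8745802525139; -759585386789/359416542129 -3978272778742/8745802525139 68686681284494/26237407575417]

step 0: x' = [-111/4051, 148294/52663, -18851/52663], P' = [14634/4051 2242/4051 -14129/4051; 2242/4051 86700/52663 -38650/52663; -14129/4051 -38650/52663 217252/52663]
step 1: x' = [-338465/4492453, -627071/4492453, -1354432/4492453], P' = [3349805145/1419615148 113925232/354903787 -3014280911/1419615148; 113925232/354903787 574984148/354903787 -169566164/354903787; -3014280911/1419615148 -169566164/354903787 3738993297/1419615148]
step 2: x' = [-58425271080/119805514043, -18402919640419/8745802525139, 9274177182632/8745802525139], P' = [845904369098/359416542129 36767127686/119805514043 -759585386789/359416542129; 36767127686/119805514043 13863635521444/8745802525139 -3978272778742/8745802525139; -759585386789/359416542129 -3978272778742/8745802525139 68686681284494/26237407575417]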